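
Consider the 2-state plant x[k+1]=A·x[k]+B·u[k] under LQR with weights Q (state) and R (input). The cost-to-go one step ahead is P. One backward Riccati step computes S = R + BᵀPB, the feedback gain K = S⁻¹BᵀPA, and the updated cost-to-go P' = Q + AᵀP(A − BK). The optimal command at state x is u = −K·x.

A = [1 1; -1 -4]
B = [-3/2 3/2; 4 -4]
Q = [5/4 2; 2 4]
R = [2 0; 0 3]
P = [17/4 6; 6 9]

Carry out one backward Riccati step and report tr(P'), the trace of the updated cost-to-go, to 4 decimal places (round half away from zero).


BᵀP = [17.6250 27.0000; -17.6250 -27.0000]
S = R + BᵀPB = [2 0; 0 3] + [81.5625 -81.5625; -81.5625 81.5625] = [83.5625 -81.5625; -81.5625 84.5625]
BᵀPA = [-9.3750 -90.3750; 9.3750 90.3750]
K = S⁻¹·BᵀPA = [-0.0680 -0.6552; 0.0453 0.4368]
A−BK = [0.8301 -0.6380; -0.5469 0.3679]
AᵀP(A−BK) = [0.1880 0.0127; 0.0127 1.5623]
P' = Q + AᵀP(A−BK) = [1.4380 2.0127; 2.0127 5.5623]
tr(P') = 7.0003

7.0003


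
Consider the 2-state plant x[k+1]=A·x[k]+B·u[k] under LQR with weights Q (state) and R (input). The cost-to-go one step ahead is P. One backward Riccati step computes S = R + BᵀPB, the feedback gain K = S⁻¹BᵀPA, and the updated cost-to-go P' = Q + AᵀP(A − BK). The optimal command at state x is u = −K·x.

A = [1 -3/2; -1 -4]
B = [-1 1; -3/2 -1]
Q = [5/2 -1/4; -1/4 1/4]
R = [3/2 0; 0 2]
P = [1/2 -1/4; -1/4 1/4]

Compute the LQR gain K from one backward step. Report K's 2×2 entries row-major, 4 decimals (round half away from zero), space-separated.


BᵀP = [-0.1250 -0.1250; 0.7500 -0.5000]
S = R + BᵀPB = [3/2 0; 0 2] + [0.3125 0.0000; 0.0000 1.2500] = [1.8125 0.0000; 0.0000 3.2500]
BᵀPA = [0.0000 0.6875; 1.2500 0.8750]
K = S⁻¹·BᵀPA = [0.0000 0.3793; 0.3846 0.2692]
A−BK = [0.6154 -1.3899; -0.6154 -3.1618]
AᵀP(A−BK) = [0.7692 0.5385; 0.5385 1.6286]
P' = Q + AᵀP(A−BK) = [3.2692 0.2885; 0.2885 1.8786]
tr(P') = 5.1479

0.0000 0.3793 0.3846 0.2692


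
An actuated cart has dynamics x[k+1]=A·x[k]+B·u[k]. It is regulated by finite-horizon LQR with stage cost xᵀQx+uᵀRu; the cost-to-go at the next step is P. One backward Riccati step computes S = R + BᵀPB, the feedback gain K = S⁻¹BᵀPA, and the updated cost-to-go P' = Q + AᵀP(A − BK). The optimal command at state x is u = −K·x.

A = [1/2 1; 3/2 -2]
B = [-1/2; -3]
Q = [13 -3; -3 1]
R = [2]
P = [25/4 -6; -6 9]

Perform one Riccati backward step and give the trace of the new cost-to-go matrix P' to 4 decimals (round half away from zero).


21.4143

BᵀP = [14.8750 -24.0000]
S = R + BᵀPB = [2] + [64.5625] = [66.5625]
BᵀPA = [-28.5625 62.8750]
K = S⁻¹·BᵀPA = [-0.4291 0.9446]
A−BK = [0.2854 1.4723; 0.2127 0.8338]
AᵀP(A−BK) = [0.5561 0.1052; 0.1052 6.8582]
P' = Q + AᵀP(A−BK) = [13.5561 -2.8948; -2.8948 7.8582]
tr(P') = 21.4143


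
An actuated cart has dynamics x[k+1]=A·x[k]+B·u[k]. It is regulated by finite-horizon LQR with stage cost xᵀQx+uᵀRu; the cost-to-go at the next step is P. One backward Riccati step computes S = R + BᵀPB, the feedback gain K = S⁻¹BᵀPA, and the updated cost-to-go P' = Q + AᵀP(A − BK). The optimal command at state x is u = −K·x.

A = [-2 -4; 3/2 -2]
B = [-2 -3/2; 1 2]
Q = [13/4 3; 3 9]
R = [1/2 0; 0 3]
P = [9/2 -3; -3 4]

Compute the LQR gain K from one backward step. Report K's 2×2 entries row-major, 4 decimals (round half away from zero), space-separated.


0.8601 1.8233 0.2454 -0.9185

BᵀP = [-12.0000 10.0000; -12.7500 12.5000]
S = R + BᵀPB = [1/2 0; 0 3] + [34.0000 38.0000; 38.0000 44.1250] = [34.5000 38.0000; 38.0000 47.1250]
BᵀPA = [39.0000 28.0000; 44.2500 26.0000]
K = S⁻¹·BᵀPA = [0.8601 1.8233; 0.2454 -0.9185]
A−BK = [0.0883 -1.7312; 0.1490 -1.9862]
AᵀP(A−BK) = [0.5956 -0.4641; -0.4641 12.8292]
P' = Q + AᵀP(A−BK) = [3.8456 2.5359; 2.5359 21.8292]
tr(P') = 25.6747


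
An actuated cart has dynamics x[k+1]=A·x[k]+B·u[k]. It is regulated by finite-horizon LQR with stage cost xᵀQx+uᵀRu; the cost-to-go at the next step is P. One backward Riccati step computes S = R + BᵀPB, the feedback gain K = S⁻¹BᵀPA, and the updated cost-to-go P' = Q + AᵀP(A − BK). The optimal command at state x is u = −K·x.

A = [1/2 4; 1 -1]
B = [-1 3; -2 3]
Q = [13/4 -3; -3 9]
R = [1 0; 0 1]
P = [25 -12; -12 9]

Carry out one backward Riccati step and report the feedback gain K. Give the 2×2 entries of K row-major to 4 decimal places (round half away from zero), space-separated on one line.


-0.4454 4.3782 0.0126 2.8235

BᵀP = [-1.0000 -6.0000; 39.0000 -9.0000]
S = R + BᵀPB = [1 0; 0 1] + [13.0000 -21.0000; -21.0000 90.0000] = [14.0000 -21.0000; -21.0000 91.0000]
BᵀPA = [-6.5000 2.0000; 10.5000 165.0000]
K = S⁻¹·BᵀPA = [-0.4454 4.3782; 0.0126 2.8235]
A−BK = [0.0168 -0.0924; 0.0714 -0.7143]
AᵀP(A−BK) = [0.2227 -2.1891; -2.1891 30.3613]
P' = Q + AᵀP(A−BK) = [3.4727 -5.1891; -5.1891 39.3613]
tr(P') = 42.8340


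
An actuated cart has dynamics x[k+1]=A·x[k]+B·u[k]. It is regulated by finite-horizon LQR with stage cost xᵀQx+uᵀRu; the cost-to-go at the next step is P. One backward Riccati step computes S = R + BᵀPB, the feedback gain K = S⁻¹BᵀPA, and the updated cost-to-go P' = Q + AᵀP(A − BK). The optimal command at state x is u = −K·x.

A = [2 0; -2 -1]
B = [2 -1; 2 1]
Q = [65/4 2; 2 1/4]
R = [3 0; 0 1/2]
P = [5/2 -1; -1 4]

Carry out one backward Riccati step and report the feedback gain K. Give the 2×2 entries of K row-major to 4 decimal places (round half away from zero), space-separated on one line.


-0.0167 -0.2167 -1.8833 -0.4833

BᵀP = [3.0000 6.0000; -3.5000 5.0000]
S = R + BᵀPB = [3 0; 0 1/2] + [18.0000 3.0000; 3.0000 8.5000] = [21.0000 3.0000; 3.0000 9.0000]
BᵀPA = [-6.0000 -6.0000; -17.0000 -5.0000]
K = S⁻¹·BᵀPA = [-0.0167 -0.2167; -1.8833 -0.4833]
A−BK = [0.1500 -0.0500; -0.0833 -0.0833]
AᵀP(A−BK) = [1.8833 0.4833; 0.4833 0.2833]
P' = Q + AᵀP(A−BK) = [18.1333 2.4833; 2.4833 0.5333]
tr(P') = 18.6667


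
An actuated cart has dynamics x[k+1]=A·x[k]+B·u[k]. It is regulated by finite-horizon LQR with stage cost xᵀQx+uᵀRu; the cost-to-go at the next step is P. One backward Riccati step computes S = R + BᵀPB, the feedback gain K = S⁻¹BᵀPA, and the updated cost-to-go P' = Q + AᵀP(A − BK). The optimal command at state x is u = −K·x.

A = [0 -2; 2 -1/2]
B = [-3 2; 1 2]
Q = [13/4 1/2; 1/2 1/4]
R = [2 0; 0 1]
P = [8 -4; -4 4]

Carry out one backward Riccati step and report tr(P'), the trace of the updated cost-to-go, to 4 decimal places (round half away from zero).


BᵀP = [-28.0000 16.0000; 8.0000 0.0000]
S = R + BᵀPB = [2 0; 0 1] + [100.0000 -24.0000; -24.0000 16.0000] = [102.0000 -24.0000; -24.0000 17.0000]
BᵀPA = [32.0000 48.0000; 0.0000 -16.0000]
K = S⁻¹·BᵀPA = [0.4698 0.3731; 0.6632 -0.4145]
A−BK = [0.0829 -0.0518; 0.2038 -0.0440]
AᵀP(A−BK) = [0.9672 0.0622; 0.0622 0.4611]
P' = Q + AᵀP(A−BK) = [4.2172 0.5622; 0.5622 0.7111]
tr(P') = 4.9283

4.9283


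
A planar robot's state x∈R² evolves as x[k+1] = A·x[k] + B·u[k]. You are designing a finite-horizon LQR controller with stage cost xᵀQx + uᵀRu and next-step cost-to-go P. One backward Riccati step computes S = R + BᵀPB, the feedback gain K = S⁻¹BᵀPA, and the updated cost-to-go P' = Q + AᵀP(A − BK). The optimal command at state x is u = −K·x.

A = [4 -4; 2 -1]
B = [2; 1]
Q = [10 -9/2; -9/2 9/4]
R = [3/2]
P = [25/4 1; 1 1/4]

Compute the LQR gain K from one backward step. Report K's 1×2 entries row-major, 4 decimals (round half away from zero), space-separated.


1.9024 -1.8293

BᵀP = [13.5000 2.2500]
S = R + BᵀPB = [3/2] + [29.2500] = [30.7500]
BᵀPA = [58.5000 -56.2500]
K = S⁻¹·BᵀPA = [1.9024 -1.8293]
A−BK = [0.1951 -0.3415; 0.0976 0.8293]
AᵀP(A−BK) = [5.7073 -5.4878; -5.4878 5.3537]
P' = Q + AᵀP(A−BK) = [15.7073 -9.9878; -9.9878 7.6037]
tr(P') = 23.3110


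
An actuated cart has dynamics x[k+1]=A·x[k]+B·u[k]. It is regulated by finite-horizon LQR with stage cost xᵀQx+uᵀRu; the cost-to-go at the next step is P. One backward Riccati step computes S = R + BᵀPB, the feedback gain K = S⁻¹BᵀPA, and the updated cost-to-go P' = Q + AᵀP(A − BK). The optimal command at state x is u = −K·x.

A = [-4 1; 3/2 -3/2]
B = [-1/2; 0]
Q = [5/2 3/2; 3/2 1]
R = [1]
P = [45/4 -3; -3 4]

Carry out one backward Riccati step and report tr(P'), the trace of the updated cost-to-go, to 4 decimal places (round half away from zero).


80.8115

BᵀP = [-5.6250 1.5000]
S = R + BᵀPB = [1] + [2.8125] = [3.8125]
BᵀPA = [24.7500 -7.8750]
K = S⁻¹·BᵀPA = [6.4918 -2.0656]
A−BK = [-0.7541 -0.0328; 1.5000 -1.5000]
AᵀP(A−BK) = [64.3279 -25.3770; -25.3770 12.9836]
P' = Q + AᵀP(A−BK) = [66.8279 -23.8770; -23.8770 13.9836]
tr(P') = 80.8115


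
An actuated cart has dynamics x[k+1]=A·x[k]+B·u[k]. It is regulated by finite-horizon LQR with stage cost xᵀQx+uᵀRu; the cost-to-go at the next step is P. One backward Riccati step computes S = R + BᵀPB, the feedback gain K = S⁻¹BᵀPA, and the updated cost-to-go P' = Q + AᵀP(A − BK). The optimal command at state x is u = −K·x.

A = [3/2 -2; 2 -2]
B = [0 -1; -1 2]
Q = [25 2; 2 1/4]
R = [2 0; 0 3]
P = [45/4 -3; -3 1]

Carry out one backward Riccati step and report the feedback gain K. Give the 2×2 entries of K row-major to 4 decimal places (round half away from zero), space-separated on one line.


-0.0570 0.0228 -0.5342 0.8137

BᵀP = [3.0000 -1.0000; -17.2500 5.0000]
S = R + BᵀPB = [2 0; 0 3] + [1.0000 -5.0000; -5.0000 27.2500] = [3.0000 -5.0000; -5.0000 30.2500]
BᵀPA = [2.5000 -4.0000; -15.8750 24.5000]
K = S⁻¹·BᵀPA = [-0.0570 0.0228; -0.5342 0.8137]
A−BK = [0.9658 -1.1863; 3.0114 -3.6046]
AᵀP(A−BK) = [2.9743 -3.8897; -3.8897 5.1559]
P' = Q + AᵀP(A−BK) = [27.9743 -1.8897; -1.8897 5.4059]
tr(P') = 33.3802


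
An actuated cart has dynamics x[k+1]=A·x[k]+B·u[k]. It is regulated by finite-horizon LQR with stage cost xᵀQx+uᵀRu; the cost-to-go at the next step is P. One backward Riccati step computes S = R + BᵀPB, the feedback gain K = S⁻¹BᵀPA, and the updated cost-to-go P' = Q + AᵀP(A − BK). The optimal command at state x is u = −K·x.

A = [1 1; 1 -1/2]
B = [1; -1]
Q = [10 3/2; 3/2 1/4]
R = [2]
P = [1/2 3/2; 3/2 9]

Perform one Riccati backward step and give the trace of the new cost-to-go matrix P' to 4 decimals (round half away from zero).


14.6103

BᵀP = [-1.0000 -7.5000]
S = R + BᵀPB = [2] + [6.5000] = [8.5000]
BᵀPA = [-8.5000 2.7500]
K = S⁻¹·BᵀPA = [-1.0000 0.3235]
A−BK = [2.0000 0.6765; 0.0000 -0.1765]
AᵀP(A−BK) = [4.0000 -0.5000; -0.5000 0.3603]
P' = Q + AᵀP(A−BK) = [14.0000 1.0000; 1.0000 0.6103]
tr(P') = 14.6103


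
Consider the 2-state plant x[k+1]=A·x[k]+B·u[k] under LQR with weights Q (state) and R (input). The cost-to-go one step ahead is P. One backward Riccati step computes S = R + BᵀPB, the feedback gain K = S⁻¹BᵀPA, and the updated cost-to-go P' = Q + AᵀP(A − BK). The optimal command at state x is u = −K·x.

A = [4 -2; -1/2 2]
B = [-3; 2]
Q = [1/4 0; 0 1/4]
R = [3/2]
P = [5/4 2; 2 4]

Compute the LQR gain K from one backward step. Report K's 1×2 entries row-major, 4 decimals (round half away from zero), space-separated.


0.0000 0.7368

BᵀP = [0.2500 2.0000]
S = R + BᵀPB = [3/2] + [3.2500] = [4.7500]
BᵀPA = [0.0000 3.5000]
K = S⁻¹·BᵀPA = [0.0000 0.7368]
A−BK = [4.0000 0.2105; -0.5000 0.5263]
AᵀP(A−BK) = [13.0000 4.0000; 4.0000 2.4211]
P' = Q + AᵀP(A−BK) = [13.2500 4.0000; 4.0000 2.6711]
tr(P') = 15.9211


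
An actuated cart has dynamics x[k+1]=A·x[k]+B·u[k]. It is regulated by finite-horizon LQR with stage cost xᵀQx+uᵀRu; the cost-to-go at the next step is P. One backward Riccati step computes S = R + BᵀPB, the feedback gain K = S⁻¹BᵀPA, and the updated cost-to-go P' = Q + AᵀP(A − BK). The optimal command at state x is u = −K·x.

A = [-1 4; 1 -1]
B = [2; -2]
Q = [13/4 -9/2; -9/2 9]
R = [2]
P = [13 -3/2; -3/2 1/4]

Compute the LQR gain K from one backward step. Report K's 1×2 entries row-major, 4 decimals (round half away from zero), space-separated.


-0.4851 1.7836

BᵀP = [29.0000 -3.5000]
S = R + BᵀPB = [2] + [65.0000] = [67.0000]
BᵀPA = [-32.5000 119.5000]
K = S⁻¹·BᵀPA = [-0.4851 1.7836]
A−BK = [-0.0299 0.4328; 0.0299 2.5672]
AᵀP(A−BK) = [0.4851 -1.7836; -1.7836 7.1119]
P' = Q + AᵀP(A−BK) = [3.7351 -6.2836; -6.2836 16.1119]
tr(P') = 19.8470


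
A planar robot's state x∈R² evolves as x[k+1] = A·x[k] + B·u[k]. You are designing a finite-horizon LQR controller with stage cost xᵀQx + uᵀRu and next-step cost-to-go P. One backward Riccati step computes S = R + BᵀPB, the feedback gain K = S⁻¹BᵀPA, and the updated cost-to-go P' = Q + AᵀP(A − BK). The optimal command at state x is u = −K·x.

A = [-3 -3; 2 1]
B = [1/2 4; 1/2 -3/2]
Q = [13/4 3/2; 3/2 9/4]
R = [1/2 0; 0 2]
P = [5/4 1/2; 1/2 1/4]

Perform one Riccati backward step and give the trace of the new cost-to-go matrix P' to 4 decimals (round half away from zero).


BᵀP = [0.8750 0.3750; 4.2500 1.6250]
S = R + BᵀPB = [1/2 0; 0 2] + [0.6250 2.9375; 2.9375 14.5625] = [1.1250 2.9375; 2.9375 16.5625]
BᵀPA = [-1.8750 -2.2500; -9.5000 -11.1250]
K = S⁻¹·BᵀPA = [-0.3147 -0.4584; -0.5178 -0.5904]
A−BK = [-0.7716 -0.4092; 1.3807 0.3436]
AᵀP(A−BK) = [0.7411 0.7817; 0.7817 0.9004]
P' = Q + AᵀP(A−BK) = [3.9911 2.2817; 2.2817 3.1504]
tr(P') = 7.1415

7.1415


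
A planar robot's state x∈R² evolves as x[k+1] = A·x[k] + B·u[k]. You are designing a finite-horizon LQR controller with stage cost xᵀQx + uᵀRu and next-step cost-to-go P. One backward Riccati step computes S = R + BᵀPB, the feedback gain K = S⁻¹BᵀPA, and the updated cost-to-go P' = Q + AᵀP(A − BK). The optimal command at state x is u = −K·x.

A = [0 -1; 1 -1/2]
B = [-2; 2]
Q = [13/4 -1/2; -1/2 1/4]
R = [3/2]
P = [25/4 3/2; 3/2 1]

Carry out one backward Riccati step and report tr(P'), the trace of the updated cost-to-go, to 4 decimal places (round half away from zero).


7.0405

BᵀP = [-9.5000 -1.0000]
S = R + BᵀPB = [3/2] + [17.0000] = [18.5000]
BᵀPA = [-1.0000 10.0000]
K = S⁻¹·BᵀPA = [-0.0541 0.5405]
A−BK = [-0.1081 0.0811; 1.1081 -1.5811]
AᵀP(A−BK) = [0.9459 -1.4595; -1.4595 2.5946]
P' = Q + AᵀP(A−BK) = [4.1959 -1.9595; -1.9595 2.8446]
tr(P') = 7.0405


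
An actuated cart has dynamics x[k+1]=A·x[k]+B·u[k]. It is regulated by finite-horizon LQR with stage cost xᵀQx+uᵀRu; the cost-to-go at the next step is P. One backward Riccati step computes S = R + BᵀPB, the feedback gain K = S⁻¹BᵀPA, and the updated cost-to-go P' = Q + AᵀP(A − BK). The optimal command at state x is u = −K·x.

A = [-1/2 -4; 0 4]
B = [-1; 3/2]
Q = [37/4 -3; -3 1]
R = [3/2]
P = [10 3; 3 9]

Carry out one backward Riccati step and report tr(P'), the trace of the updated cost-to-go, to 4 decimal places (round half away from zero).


40.3736

BᵀP = [-5.5000 10.5000]
S = R + BᵀPB = [3/2] + [21.2500] = [22.7500]
BᵀPA = [2.7500 64.0000]
K = S⁻¹·BᵀPA = [0.1209 2.8132]
A−BK = [-0.3791 -1.1868; -0.1813 -0.2198]
AᵀP(A−BK) = [2.1676 6.2637; 6.2637 27.9560]
P' = Q + AᵀP(A−BK) = [11.4176 3.2637; 3.2637 28.9560]
tr(P') = 40.3736


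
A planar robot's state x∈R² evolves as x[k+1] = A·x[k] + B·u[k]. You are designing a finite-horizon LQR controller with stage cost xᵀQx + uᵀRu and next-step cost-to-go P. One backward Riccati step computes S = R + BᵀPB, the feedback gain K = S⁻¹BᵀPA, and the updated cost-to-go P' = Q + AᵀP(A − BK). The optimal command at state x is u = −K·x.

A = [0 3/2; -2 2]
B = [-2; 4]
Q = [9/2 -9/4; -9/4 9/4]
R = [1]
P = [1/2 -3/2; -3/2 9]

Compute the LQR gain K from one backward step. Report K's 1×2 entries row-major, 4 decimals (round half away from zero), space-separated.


-0.4561 0.3947

BᵀP = [-7.0000 39.0000]
S = R + BᵀPB = [1] + [170.0000] = [171.0000]
BᵀPA = [-78.0000 67.5000]
K = S⁻¹·BᵀPA = [-0.4561 0.3947]
A−BK = [-0.9123 2.2895; -0.1754 0.4211]
AᵀP(A−BK) = [0.4211 -0.7105; -0.7105 1.4803]
P' = Q + AᵀP(A−BK) = [4.9211 -2.9605; -2.9605 3.7303]
tr(P') = 8.6513


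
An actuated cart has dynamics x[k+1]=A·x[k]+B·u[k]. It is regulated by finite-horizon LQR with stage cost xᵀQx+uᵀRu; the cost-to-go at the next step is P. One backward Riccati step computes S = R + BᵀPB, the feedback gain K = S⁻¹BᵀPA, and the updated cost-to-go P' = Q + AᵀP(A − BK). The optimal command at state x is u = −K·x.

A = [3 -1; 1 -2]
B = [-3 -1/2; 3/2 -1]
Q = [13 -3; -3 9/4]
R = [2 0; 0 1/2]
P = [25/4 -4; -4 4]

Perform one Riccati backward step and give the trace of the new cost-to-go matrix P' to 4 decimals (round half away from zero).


BᵀP = [-24.7500 18.0000; 0.8750 -2.0000]
S = R + BᵀPB = [2 0; 0 1/2] + [101.2500 -5.6250; -5.6250 1.5625] = [103.2500 -5.6250; -5.6250 2.0625]
BᵀPA = [-56.2500 -11.2500; 0.6250 3.1250]
K = S⁻¹·BᵀPA = [-0.6205 -0.0310; -1.3892 1.4305]
A−BK = [0.4440 -0.3778; 0.5415 -0.5229]
AᵀP(A−BK) = [2.2165 -1.3892; -1.3892 1.4305]
P' = Q + AᵀP(A−BK) = [15.2165 -4.3892; -4.3892 3.6805]
tr(P') = 18.8970

18.8970


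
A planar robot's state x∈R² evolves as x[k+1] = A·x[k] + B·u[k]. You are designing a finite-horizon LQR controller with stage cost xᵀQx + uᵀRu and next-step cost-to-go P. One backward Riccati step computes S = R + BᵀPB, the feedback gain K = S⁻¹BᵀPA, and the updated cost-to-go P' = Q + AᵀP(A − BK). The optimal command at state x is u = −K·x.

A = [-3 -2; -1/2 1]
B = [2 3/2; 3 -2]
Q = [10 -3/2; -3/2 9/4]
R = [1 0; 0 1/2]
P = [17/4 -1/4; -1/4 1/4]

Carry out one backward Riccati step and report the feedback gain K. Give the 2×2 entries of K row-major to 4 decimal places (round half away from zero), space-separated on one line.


-0.7431 -0.3107 -0.9489 -0.8890

BᵀP = [7.7500 0.2500; 6.8750 -0.8750]
S = R + BᵀPB = [1 0; 0 1/2] + [16.2500 11.1250; 11.1250 12.0625] = [17.2500 11.1250; 11.1250 12.5625]
BᵀPA = [-23.3750 -15.2500; -20.1875 -14.6250]
K = S⁻¹·BᵀPA = [-0.7431 -0.3107; -0.9489 -0.8890]
A−BK = [-0.0905 -0.0451; -0.1685 0.1540]
AᵀP(A−BK) = [1.0367 0.6651; 0.6651 0.5098]
P' = Q + AᵀP(A−BK) = [11.0367 -0.8349; -0.8349 2.7598]
tr(P') = 13.7964


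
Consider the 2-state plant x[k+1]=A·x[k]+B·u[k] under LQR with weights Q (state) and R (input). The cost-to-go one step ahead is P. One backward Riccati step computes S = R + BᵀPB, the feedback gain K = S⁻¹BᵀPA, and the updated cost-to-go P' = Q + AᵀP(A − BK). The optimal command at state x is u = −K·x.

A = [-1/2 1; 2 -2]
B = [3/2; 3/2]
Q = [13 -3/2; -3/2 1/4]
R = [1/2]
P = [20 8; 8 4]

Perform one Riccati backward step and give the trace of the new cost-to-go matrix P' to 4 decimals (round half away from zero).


19.3660

BᵀP = [42.0000 18.0000]
S = R + BᵀPB = [1/2] + [90.0000] = [90.5000]
BᵀPA = [15.0000 6.0000]
K = S⁻¹·BᵀPA = [0.1657 0.0663]
A−BK = [-0.7486 0.9006; 1.7514 -2.0994]
AᵀP(A−BK) = [2.5138 -2.9945; -2.9945 3.6022]
P' = Q + AᵀP(A−BK) = [15.5138 -4.4945; -4.4945 3.8522]
tr(P') = 19.3660


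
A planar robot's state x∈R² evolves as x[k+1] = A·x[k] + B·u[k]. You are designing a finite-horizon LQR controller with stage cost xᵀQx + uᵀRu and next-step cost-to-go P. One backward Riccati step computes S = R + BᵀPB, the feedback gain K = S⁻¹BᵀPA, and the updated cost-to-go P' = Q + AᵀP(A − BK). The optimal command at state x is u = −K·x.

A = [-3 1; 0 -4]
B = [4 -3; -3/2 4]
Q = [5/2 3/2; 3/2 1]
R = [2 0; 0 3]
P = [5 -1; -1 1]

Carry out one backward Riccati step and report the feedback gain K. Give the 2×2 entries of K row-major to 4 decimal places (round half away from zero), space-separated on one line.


BᵀP = [21.5000 -5.5000; -19.0000 7.0000]
S = R + BᵀPB = [2 0; 0 3] + [94.2500 -86.5000; -86.5000 85.0000] = [96.2500 -86.5000; -86.5000 88.0000]
BᵀPA = [-64.5000 43.5000; 57.0000 -47.0000]
K = S⁻¹·BᵀPA = [-0.7547 -0.2404; -0.0942 -0.7704]
A−BK = [-0.2635 -0.3495; -0.7555 -1.2789]
AᵀP(A−BK) = [1.6856 1.4062; 1.4062 3.2488]
P' = Q + AᵀP(A−BK) = [4.1856 2.9062; 2.9062 4.2488]
tr(P') = 8.4344

-0.7547 -0.2404 -0.0942 -0.7704


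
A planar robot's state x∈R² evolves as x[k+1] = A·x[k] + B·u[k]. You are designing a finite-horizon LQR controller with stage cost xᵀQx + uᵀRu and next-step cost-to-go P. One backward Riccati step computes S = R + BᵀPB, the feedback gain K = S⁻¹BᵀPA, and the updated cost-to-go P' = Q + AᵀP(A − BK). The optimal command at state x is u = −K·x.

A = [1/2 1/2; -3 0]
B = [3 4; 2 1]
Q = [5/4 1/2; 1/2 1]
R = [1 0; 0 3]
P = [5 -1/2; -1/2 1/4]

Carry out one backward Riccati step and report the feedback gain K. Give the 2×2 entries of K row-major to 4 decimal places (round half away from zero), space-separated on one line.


-0.1449 0.0825 0.2899 0.0658

BᵀP = [14.0000 -1.0000; 19.5000 -1.7500]
S = R + BᵀPB = [1 0; 0 3] + [40.0000 55.0000; 55.0000 76.2500] = [41.0000 55.0000; 55.0000 79.2500]
BᵀPA = [10.0000 7.0000; 15.0000 9.7500]
K = S⁻¹·BᵀPA = [-0.1449 0.0825; 0.2899 0.0658]
A−BK = [-0.2246 -0.0106; -3.0000 -0.2308]
AᵀP(A−BK) = [2.1014 0.1884; 0.1884 0.0312]
P' = Q + AᵀP(A−BK) = [3.3514 0.6884; 0.6884 1.0312]
tr(P') = 4.3827


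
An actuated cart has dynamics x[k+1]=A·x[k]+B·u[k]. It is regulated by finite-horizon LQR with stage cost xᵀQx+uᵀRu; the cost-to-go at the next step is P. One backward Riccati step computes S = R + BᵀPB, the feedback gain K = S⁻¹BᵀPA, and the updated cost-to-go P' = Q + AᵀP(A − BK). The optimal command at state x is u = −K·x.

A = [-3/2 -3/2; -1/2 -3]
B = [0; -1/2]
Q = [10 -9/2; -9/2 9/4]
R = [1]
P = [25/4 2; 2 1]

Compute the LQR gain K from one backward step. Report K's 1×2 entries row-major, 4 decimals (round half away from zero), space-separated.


BᵀP = [-1.0000 -0.5000]
S = R + BᵀPB = [1] + [0.2500] = [1.2500]
BᵀPA = [1.7500 3.0000]
K = S⁻¹·BᵀPA = [1.4000 2.4000]
A−BK = [-1.5000 -1.5000; 0.2000 -1.8000]
AᵀP(A−BK) = [14.8625 21.8625; 21.8625 33.8625]
P' = Q + AᵀP(A−BK) = [24.8625 17.3625; 17.3625 36.1125]
tr(P') = 60.9750

1.4000 2.4000


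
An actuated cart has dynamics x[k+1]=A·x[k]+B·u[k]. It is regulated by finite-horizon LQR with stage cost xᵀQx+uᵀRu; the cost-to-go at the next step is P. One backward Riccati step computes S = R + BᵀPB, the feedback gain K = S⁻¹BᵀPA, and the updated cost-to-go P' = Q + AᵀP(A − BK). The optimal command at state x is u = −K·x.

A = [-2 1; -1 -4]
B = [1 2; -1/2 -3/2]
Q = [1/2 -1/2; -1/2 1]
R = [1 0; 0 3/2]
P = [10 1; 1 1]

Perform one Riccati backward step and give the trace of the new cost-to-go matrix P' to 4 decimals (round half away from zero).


18.5603

BᵀP = [9.5000 0.5000; 18.5000 0.5000]
S = R + BᵀPB = [1 0; 0 3/2] + [9.2500 18.2500; 18.2500 36.2500] = [10.2500 18.2500; 18.2500 37.7500]
BᵀPA = [-19.5000 7.5000; -37.5000 16.5000]
K = S⁻¹·BᵀPA = [-0.9606 -0.3341; -0.5290 0.5986]
A−BK = [0.0186 0.1369; -2.2738 -3.2691]
AᵀP(A−BK) = [6.4316 6.9327; 6.9327 10.6288]
P' = Q + AᵀP(A−BK) = [6.9316 6.4327; 6.4327 11.6288]
tr(P') = 18.5603


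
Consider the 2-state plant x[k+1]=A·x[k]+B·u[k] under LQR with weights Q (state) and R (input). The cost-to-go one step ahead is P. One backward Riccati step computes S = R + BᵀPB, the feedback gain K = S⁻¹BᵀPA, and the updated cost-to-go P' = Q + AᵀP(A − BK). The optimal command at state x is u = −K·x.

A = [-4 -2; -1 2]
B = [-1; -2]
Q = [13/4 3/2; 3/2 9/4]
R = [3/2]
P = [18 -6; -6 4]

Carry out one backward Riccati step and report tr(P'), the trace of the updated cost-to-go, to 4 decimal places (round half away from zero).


BᵀP = [-6.0000 -2.0000]
S = R + BᵀPB = [3/2] + [10.0000] = [11.5000]
BᵀPA = [26.0000 8.0000]
K = S⁻¹·BᵀPA = [2.2609 0.6957]
A−BK = [-1.7391 -1.3043; 3.5217 3.3913]
AᵀP(A−BK) = [185.2174 153.9130; 153.9130 130.4348]
P' = Q + AᵀP(A−BK) = [188.4674 155.4130; 155.4130 132.6848]
tr(P') = 321.1522

321.1522


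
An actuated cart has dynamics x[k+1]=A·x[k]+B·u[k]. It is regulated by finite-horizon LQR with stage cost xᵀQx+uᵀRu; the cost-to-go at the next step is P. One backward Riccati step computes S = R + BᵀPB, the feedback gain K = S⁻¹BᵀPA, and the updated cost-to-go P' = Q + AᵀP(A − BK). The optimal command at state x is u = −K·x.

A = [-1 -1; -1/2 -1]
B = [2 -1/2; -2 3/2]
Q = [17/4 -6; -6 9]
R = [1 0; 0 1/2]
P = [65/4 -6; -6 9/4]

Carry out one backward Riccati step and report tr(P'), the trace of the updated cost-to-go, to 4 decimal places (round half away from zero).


BᵀP = [44.5000 -16.5000; -17.1250 6.3750]
S = R + BᵀPB = [1 0; 0 1/2] + [122.0000 -47.0000; -47.0000 18.1250] = [123.0000 -47.0000; -47.0000 18.6250]
BᵀPA = [-36.2500 -28.0000; 13.9375 10.7500]
K = S⁻¹·BᵀPA = [-0.2454 -0.1985; 0.1290 0.0763]
A−BK = [-0.4447 -0.5649; -1.1844 -1.5115]
AᵀP(A−BK) = [0.1180 0.1164; 0.1164 0.1221]
P' = Q + AᵀP(A−BK) = [4.3680 -5.8836; -5.8836 9.1221]
tr(P') = 13.4901

13.4901


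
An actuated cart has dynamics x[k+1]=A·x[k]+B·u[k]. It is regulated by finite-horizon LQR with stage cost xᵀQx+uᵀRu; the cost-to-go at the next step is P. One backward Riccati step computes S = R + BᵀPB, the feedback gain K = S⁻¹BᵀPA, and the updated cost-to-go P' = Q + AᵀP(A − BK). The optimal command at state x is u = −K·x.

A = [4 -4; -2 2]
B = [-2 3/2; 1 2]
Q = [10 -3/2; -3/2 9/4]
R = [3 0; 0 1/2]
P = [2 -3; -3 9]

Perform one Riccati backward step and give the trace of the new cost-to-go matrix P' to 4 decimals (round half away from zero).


BᵀP = [-7.0000 15.0000; -3.0000 13.5000]
S = R + BᵀPB = [3 0; 0 1/2] + [29.0000 19.5000; 19.5000 22.5000] = [32.0000 19.5000; 19.5000 23.0000]
BᵀPA = [-58.0000 58.0000; -39.0000 39.0000]
K = S⁻¹·BᵀPA = [-1.6121 1.6121; -0.3289 0.3289]
A−BK = [1.2691 -1.2691; 0.2699 -0.2699]
AᵀP(A−BK) = [9.6725 -9.6725; -9.6725 9.6725]
P' = Q + AᵀP(A−BK) = [19.6725 -11.1725; -11.1725 11.9225]
tr(P') = 31.5950

31.5950


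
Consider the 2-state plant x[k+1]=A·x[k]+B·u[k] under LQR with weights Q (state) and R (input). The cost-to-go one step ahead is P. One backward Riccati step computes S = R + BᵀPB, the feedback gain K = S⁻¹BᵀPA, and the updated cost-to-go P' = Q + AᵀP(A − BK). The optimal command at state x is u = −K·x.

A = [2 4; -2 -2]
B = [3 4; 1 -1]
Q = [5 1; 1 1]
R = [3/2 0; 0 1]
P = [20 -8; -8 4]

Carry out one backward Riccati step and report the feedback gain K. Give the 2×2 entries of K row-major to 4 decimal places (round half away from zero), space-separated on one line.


-0.3512 -0.1330 0.8434 1.1679

BᵀP = [52.0000 -20.0000; 88.0000 -36.0000]
S = R + BᵀPB = [3/2 0; 0 1] + [136.0000 228.0000; 228.0000 388.0000] = [137.5000 228.0000; 228.0000 389.0000]
BᵀPA = [144.0000 248.0000; 248.0000 424.0000]
K = S⁻¹·BᵀPA = [-0.3512 -0.1330; 0.8434 1.1679]
A−BK = [-0.3199 -0.2727; -0.8055 -0.6990]
AᵀP(A−BK) = [1.4154 1.5058; 1.5058 1.7825]
P' = Q + AᵀP(A−BK) = [6.4154 2.5058; 2.5058 2.7825]
tr(P') = 9.1979


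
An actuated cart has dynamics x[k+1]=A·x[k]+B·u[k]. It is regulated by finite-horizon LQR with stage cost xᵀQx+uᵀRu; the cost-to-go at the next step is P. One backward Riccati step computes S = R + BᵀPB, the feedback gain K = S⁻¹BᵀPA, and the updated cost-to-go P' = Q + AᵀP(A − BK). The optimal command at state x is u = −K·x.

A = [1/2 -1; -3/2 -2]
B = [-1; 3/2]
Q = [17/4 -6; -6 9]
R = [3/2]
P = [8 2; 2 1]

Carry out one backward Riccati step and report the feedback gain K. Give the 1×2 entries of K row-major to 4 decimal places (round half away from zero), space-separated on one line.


-0.3043 1.0435

BᵀP = [-5.0000 -0.5000]
S = R + BᵀPB = [3/2] + [4.2500] = [5.7500]
BᵀPA = [-1.7500 6.0000]
K = S⁻¹·BᵀPA = [-0.3043 1.0435]
A−BK = [0.1957 0.0435; -1.0435 -3.5652]
AᵀP(A−BK) = [0.7174 1.8261; 1.8261 13.7391]
P' = Q + AᵀP(A−BK) = [4.9674 -4.1739; -4.1739 22.7391]
tr(P') = 27.7065


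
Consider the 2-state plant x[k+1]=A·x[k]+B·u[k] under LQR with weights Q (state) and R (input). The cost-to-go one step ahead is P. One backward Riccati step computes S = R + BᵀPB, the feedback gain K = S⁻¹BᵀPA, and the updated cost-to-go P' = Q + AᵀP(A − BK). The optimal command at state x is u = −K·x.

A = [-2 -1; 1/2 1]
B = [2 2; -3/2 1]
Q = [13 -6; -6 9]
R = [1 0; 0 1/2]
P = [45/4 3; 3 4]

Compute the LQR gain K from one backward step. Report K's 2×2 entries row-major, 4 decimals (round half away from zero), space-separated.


BᵀP = [18.0000 0.0000; 25.5000 10.0000]
S = R + BᵀPB = [1 0; 0 1/2] + [36.0000 36.0000; 36.0000 61.0000] = [37.0000 36.0000; 36.0000 61.5000]
BᵀPA = [-36.0000 -18.0000; -46.0000 -15.5000]
K = S⁻¹·BᵀPA = [-0.5697 -0.5605; -0.4145 0.0761]
A−BK = [-0.0316 -0.0311; 0.0600 0.0832]
AᵀP(A−BK) = [0.4247 0.3211; 0.3211 0.3401]
P' = Q + AᵀP(A−BK) = [13.4247 -5.6789; -5.6789 9.3401]
tr(P') = 22.7648

-0.5697 -0.5605 -0.4145 0.0761


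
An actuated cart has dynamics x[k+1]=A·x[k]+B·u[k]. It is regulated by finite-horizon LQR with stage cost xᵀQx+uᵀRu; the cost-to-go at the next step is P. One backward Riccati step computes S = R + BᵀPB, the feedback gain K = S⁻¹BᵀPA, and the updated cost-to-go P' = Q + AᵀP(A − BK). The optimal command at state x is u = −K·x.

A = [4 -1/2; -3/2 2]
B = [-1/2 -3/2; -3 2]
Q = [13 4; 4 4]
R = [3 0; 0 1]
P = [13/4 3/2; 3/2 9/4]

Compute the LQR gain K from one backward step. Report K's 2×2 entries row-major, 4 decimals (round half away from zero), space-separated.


BᵀP = [-6.1250 -7.5000; -1.8750 2.2500]
S = R + BᵀPB = [3 0; 0 1] + [25.5625 -5.8125; -5.8125 7.3125] = [28.5625 -5.8125; -5.8125 8.3125]
BᵀPA = [-13.2500 -11.9375; -10.8750 5.4375]
K = S⁻¹·BᵀPA = [-0.8513 -0.3321; -1.9035 0.4219]
A−BK = [0.7191 -0.0331; -0.2468 0.1599]
AᵀP(A−BK) = [7.0826 0.0634; 0.0634 0.5541]
P' = Q + AᵀP(A−BK) = [20.0826 4.0634; 4.0634 4.5541]
tr(P') = 24.6366

-0.8513 -0.3321 -1.9035 0.4219


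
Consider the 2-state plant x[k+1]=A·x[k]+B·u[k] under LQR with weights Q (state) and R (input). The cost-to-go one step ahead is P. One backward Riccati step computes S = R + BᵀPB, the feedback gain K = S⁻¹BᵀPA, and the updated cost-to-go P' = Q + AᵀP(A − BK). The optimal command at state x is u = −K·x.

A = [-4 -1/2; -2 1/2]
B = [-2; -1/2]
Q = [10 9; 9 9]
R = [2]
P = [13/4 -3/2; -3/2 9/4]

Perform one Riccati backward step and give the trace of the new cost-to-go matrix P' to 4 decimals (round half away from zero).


27.4705

BᵀP = [-5.7500 1.8750]
S = R + BᵀPB = [2] + [10.5625] = [12.5625]
BᵀPA = [19.2500 3.8125]
K = S⁻¹·BᵀPA = [1.5323 0.3035]
A−BK = [-0.9353 0.1070; -1.2338 0.6517]
AᵀP(A−BK) = [7.5025 -0.0920; -0.0920 0.9680]
P' = Q + AᵀP(A−BK) = [17.5025 8.9080; 8.9080 9.9680]
tr(P') = 27.4705


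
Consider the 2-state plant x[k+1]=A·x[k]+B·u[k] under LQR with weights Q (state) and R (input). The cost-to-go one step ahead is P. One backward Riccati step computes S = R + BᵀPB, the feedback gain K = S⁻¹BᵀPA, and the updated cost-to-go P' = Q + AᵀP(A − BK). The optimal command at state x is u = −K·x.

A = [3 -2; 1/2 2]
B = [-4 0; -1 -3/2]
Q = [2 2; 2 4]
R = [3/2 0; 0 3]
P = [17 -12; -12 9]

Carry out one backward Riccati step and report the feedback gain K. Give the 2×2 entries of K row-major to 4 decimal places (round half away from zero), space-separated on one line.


-0.7534 0.8010 0.1366 -0.6943

BᵀP = [-56.0000 39.0000; 18.0000 -13.5000]
S = R + BᵀPB = [3/2 0; 0 3] + [185.0000 -58.5000; -58.5000 20.2500] = [186.5000 -58.5000; -58.5000 23.2500]
BᵀPA = [-148.5000 190.0000; 47.2500 -63.0000]
K = S⁻¹·BᵀPA = [-0.7534 0.8010; 0.1366 -0.6943]
A−BK = [-0.0135 1.2039; -0.0484 1.7595]
AᵀP(A−BK) = [0.9159 -1.2483; -1.2483 4.0722]
P' = Q + AᵀP(A−BK) = [2.9159 0.7517; 0.7517 8.0722]
tr(P') = 10.9881


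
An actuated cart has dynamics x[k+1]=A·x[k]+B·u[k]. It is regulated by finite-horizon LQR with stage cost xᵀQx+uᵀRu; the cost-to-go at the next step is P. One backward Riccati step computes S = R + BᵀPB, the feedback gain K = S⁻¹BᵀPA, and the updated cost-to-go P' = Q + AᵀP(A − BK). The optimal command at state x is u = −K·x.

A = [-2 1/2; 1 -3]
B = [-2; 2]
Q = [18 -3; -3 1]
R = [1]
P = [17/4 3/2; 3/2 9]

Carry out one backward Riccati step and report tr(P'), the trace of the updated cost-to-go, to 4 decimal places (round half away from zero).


46.1801

BᵀP = [-5.5000 15.0000]
S = R + BᵀPB = [1] + [41.0000] = [42.0000]
BᵀPA = [26.0000 -47.7500]
K = S⁻¹·BᵀPA = [0.6190 -1.1369]
A−BK = [-0.7619 -1.7738; -0.2381 -0.7262]
AᵀP(A−BK) = [3.9048 8.0595; 8.0595 23.2753]
P' = Q + AᵀP(A−BK) = [21.9048 5.0595; 5.0595 24.2753]
tr(P') = 46.1801


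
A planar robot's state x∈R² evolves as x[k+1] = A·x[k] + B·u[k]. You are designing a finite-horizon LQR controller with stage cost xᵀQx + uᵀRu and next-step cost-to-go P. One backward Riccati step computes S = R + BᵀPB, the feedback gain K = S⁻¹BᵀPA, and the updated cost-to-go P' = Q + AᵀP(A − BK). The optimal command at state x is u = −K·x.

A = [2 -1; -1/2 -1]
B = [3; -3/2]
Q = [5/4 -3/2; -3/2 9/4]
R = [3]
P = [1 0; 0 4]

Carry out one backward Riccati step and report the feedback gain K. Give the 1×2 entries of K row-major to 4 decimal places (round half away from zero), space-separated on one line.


BᵀP = [3.0000 -6.0000]
S = R + BᵀPB = [3] + [18.0000] = [21.0000]
BᵀPA = [9.0000 3.0000]
K = S⁻¹·BᵀPA = [0.4286 0.1429]
A−BK = [0.7143 -1.4286; 0.1429 -0.7857]
AᵀP(A−BK) = [1.1429 -1.2857; -1.2857 4.5714]
P' = Q + AᵀP(A−BK) = [2.3929 -2.7857; -2.7857 6.8214]
tr(P') = 9.2143

0.4286 0.1429


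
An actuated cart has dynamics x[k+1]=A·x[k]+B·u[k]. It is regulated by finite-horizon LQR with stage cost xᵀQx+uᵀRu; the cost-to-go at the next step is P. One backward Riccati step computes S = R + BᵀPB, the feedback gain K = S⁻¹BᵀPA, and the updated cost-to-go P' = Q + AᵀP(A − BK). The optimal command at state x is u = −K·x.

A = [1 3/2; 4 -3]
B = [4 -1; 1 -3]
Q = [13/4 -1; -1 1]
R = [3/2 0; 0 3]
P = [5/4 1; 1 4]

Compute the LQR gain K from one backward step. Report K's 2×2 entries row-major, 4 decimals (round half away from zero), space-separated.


0.1078 0.4389 -1.1463 0.9901

BᵀP = [6.0000 8.0000; -4.2500 -13.0000]
S = R + BᵀPB = [3/2 0; 0 3] + [32.0000 -30.0000; -30.0000 43.2500] = [33.5000 -30.0000; -30.0000 46.2500]
BᵀPA = [38.0000 -15.0000; -56.2500 32.6250]
K = S⁻¹·BᵀPA = [0.1078 0.4389; -1.1463 0.9901]
A−BK = [-0.5775 0.7346; 0.4533 -0.4686]
AᵀP(A−BK) = [4.6747 -4.1102; -4.1102 4.0942]
P' = Q + AᵀP(A−BK) = [7.9247 -5.1102; -5.1102 5.0942]
tr(P') = 13.0189


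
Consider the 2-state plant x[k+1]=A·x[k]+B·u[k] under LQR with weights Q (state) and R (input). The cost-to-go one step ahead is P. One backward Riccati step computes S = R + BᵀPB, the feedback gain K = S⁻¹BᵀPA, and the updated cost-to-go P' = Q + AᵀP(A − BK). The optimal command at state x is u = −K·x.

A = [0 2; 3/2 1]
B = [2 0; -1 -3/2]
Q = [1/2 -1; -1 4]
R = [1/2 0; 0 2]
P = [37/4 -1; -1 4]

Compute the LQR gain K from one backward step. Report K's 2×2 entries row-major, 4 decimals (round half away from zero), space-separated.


BᵀP = [19.5000 -6.0000; 1.5000 -6.0000]
S = R + BᵀPB = [1/2 0; 0 2] + [45.0000 9.0000; 9.0000 9.0000] = [45.5000 9.0000; 9.0000 11.0000]
BᵀPA = [-9.0000 33.0000; -9.0000 -3.0000]
K = S⁻¹·BᵀPA = [-0.0429 0.9297; -0.7831 -1.0334]
A−BK = [0.0858 0.1406; 0.2825 0.3796]
AᵀP(A−BK) = [1.5662 2.0667; 2.0667 3.2205]
P' = Q + AᵀP(A−BK) = [2.0662 1.0667; 1.0667 7.2205]
tr(P') = 9.2867

-0.0429 0.9297 -0.7831 -1.0334


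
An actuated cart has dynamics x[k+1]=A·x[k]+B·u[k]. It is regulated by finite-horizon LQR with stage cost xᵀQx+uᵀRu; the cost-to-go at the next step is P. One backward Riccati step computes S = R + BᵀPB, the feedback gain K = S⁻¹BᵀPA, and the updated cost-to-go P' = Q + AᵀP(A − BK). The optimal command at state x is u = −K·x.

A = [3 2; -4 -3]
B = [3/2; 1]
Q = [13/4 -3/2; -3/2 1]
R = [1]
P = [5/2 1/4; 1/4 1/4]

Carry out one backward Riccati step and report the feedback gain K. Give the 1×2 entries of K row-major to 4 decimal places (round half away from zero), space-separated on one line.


BᵀP = [4.0000 0.6250]
S = R + BᵀPB = [1] + [6.6250] = [7.6250]
BᵀPA = [9.5000 6.1250]
K = S⁻¹·BᵀPA = [1.2459 0.8033]
A−BK = [1.1311 0.7951; -5.2459 -3.8033]
AᵀP(A−BK) = [8.6639 6.1189; 6.1189 4.3299]
P' = Q + AᵀP(A−BK) = [11.9139 4.6189; 4.6189 5.3299]
tr(P') = 17.2439

1.2459 0.8033


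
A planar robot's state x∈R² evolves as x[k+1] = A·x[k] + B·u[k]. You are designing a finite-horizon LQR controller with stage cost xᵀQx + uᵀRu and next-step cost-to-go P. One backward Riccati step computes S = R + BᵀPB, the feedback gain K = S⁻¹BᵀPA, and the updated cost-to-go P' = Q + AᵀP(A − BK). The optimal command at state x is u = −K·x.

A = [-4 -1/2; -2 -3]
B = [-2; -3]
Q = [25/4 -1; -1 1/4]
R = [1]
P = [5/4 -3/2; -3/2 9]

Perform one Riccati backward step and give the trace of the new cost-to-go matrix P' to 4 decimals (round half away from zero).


19.0661

BᵀP = [2.0000 -24.0000]
S = R + BᵀPB = [1] + [68.0000] = [69.0000]
BᵀPA = [40.0000 71.0000]
K = S⁻¹·BᵀPA = [0.5797 1.0290]
A−BK = [-2.8406 1.5580; -0.2609 0.0870]
AᵀP(A−BK) = [8.8116 -4.1594; -4.1594 3.7545]
P' = Q + AᵀP(A−BK) = [15.0616 -5.1594; -5.1594 4.0045]
tr(P') = 19.0661


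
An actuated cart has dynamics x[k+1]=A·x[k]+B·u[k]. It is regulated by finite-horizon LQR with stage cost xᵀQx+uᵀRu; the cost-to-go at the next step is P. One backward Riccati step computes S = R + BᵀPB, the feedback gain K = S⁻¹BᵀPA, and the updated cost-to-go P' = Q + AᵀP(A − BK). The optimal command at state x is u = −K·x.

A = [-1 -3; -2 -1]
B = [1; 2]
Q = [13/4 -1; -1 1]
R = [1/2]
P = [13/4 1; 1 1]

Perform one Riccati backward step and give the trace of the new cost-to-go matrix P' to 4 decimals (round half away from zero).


BᵀP = [5.2500 3.0000]
S = R + BᵀPB = [1/2] + [11.2500] = [11.7500]
BᵀPA = [-11.2500 -18.7500]
K = S⁻¹·BᵀPA = [-0.9574 -1.5957]
A−BK = [-0.0426 -1.4043; -0.0851 2.1915]
AᵀP(A−BK) = [0.4787 0.7979; 0.7979 6.3298]
P' = Q + AᵀP(A−BK) = [3.7287 -0.2021; -0.2021 7.3298]
tr(P') = 11.0585

11.0585


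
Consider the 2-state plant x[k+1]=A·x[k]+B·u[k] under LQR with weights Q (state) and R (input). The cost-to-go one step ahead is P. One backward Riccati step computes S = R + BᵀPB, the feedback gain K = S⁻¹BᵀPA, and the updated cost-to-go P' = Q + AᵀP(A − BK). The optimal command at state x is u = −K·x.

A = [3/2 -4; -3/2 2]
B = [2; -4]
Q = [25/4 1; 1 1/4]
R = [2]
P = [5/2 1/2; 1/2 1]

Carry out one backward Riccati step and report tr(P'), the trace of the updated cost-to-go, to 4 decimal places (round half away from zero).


BᵀP = [3.0000 -3.0000]
S = R + BᵀPB = [2] + [18.0000] = [20.0000]
BᵀPA = [9.0000 -18.0000]
K = S⁻¹·BᵀPA = [0.4500 -0.9000]
A−BK = [0.6000 -2.2000; 0.3000 -1.6000]
AᵀP(A−BK) = [1.5750 -5.4000; -5.4000 19.8000]
P' = Q + AᵀP(A−BK) = [7.8250 -4.4000; -4.4000 20.0500]
tr(P') = 27.8750

27.8750


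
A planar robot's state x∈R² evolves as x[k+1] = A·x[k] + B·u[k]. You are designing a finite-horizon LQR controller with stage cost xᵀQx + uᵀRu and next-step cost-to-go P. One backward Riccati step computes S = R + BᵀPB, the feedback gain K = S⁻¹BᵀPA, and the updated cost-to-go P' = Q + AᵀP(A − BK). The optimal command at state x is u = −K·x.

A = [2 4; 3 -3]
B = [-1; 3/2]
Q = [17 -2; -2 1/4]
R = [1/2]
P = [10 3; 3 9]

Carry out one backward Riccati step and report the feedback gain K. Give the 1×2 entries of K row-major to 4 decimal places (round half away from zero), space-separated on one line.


0.9425 -2.4598

BᵀP = [-5.5000 10.5000]
S = R + BᵀPB = [1/2] + [21.2500] = [21.7500]
BᵀPA = [20.5000 -53.5000]
K = S⁻¹·BᵀPA = [0.9425 -2.4598]
A−BK = [2.9425 1.5402; 1.5862 0.6897]
AᵀP(A−BK) = [137.6782 67.4253; 67.4253 37.4023]
P' = Q + AᵀP(A−BK) = [154.6782 65.4253; 65.4253 37.6523]
tr(P') = 192.3305
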